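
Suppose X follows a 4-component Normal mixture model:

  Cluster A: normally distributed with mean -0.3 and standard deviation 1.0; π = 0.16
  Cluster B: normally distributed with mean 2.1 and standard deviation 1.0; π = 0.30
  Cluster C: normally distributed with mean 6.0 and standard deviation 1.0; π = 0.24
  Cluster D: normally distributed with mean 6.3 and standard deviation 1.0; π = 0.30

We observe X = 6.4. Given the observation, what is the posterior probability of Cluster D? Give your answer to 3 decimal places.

0.574

By Bayes' theorem, P(k | x) = π_k f_k(x) / Σ_j π_j f_j(x).
Normal densities:
  L_A = (1/(1.0·√(2π)))·exp(−(6.4−-0.3)²/(2·1.0²)) = 0.398942·exp(-22.44500) = 7.13133e-11
  L_B = (1/(1.0·√(2π)))·exp(−(6.4−2.1)²/(2·1.0²)) = 0.398942·exp(-9.24500) = 3.85352e-05
  L_C = (1/(1.0·√(2π)))·exp(−(6.4−6.0)²/(2·1.0²)) = 0.398942·exp(-0.08000) = 0.36827
  L_D = (1/(1.0·√(2π)))·exp(−(6.4−6.3)²/(2·1.0²)) = 0.398942·exp(-0.00500) = 0.396953
Multiply by the mixture weights:
  π_A·L_A = 0.16 × 7.13133e-11 = 1.14101e-11
  π_B·L_B = 0.30 × 3.85352e-05 = 1.15606e-05
  π_C·L_C = 0.24 × 0.36827 = 0.0883848
  π_D·L_D = 0.30 × 0.396953 = 0.119086
Marginal: 1.14101e-11 + 1.15606e-05 + 0.0883848 + 0.119086 = 0.207482
P(Cluster D | the observation) ≈ 0.574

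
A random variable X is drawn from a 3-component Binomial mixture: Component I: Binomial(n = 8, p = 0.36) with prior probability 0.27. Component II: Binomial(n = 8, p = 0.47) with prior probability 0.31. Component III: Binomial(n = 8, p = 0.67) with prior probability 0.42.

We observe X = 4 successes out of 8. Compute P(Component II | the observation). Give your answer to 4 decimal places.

0.4035

By Bayes' theorem, P(k | x) = π_k f_k(x) / Σ_j π_j f_j(x).
Component likelihoods at x = 4 successes out of 8:
  L_I = C(8,4)·0.36^4·0.64^4 = 70·0.0167962·0.167772 = 0.197255
  L_II = C(8,4)·0.47^4·0.53^4 = 70·0.0487968·0.0789048 = 0.269521
  L_III = C(8,4)·0.67^4·0.33^4 = 70·0.201511·0.0118592 = 0.167283
Unnormalised posteriors:
  π_I·L_I = 0.27 × 0.197255 = 0.0532588
  π_II·L_II = 0.31 × 0.269521 = 0.0835516
  π_III·L_III = 0.42 × 0.167283 = 0.0702591
Evidence: 0.0532588 + 0.0835516 + 0.0702591 = 0.207069
So the posterior for Component II is 0.0835516 / 0.207069 ≈ 0.4035.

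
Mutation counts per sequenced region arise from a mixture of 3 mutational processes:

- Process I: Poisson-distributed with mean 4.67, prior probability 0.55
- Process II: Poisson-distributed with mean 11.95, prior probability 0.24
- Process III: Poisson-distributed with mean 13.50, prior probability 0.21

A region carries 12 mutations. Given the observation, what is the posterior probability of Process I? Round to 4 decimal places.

Apply Bayes' rule: the posterior for each component is proportional to its prior times its likelihood at x.
Poisson probabilities:
  p_I = 0.00210528
  p_II = 0.114356
  p_III = 0.10488
Unnormalised posteriors:
  P(Z=I)·p_I = 0.55 × 0.00210528 = 0.00115791
  P(Z=II)·p_II = 0.24 × 0.114356 = 0.0274454
  P(Z=III)·p_III = 0.21 × 0.10488 = 0.0220248
Evidence: 0.00115791 + 0.0274454 + 0.0220248 = 0.0506281
P(Process I | x) ≈ 0.0229

0.0229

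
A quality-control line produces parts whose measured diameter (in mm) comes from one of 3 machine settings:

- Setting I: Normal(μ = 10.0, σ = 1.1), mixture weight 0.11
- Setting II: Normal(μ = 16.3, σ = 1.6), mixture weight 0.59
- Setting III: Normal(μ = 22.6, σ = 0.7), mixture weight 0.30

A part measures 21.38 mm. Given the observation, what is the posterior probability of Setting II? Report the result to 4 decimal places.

0.0248

Posterior ∝ prior × likelihood, so P(k | x) ∝ w_k f_k(x); normalise over all components.
Normal densities:
  f_I = (1/(1.1·√(2π)))·exp(−(21.38−10.0)²/(2·1.1²)) = 0.362675·exp(-53.51421) = 2.08252e-24
  f_II = (1/(1.6·√(2π)))·exp(−(21.38−16.3)²/(2·1.6²)) = 0.249339·exp(-5.04031) = 0.00161365
  f_III = (1/(0.7·√(2π)))·exp(−(21.38−22.6)²/(2·0.7²)) = 0.569918·exp(-1.51878) = 0.1248
Unnormalised posteriors:
  w_I·f_I = 0.11 × 2.08252e-24 = 2.29077e-25
  w_II·f_II = 0.59 × 0.00161365 = 0.000952055
  w_III·f_III = 0.30 × 0.1248 = 0.0374401
Evidence: 2.29077e-25 + 0.000952055 + 0.0374401 = 0.0383922
P(Setting II | the observation) = 0.000952055 / 0.0383922 ≈ 0.0248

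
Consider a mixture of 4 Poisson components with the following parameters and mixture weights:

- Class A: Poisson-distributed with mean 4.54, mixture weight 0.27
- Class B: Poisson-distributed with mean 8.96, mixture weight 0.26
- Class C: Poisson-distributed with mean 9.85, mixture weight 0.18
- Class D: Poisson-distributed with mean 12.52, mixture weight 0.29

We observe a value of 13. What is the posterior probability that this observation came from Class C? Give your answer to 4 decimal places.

0.2192

The responsibility of component k is π_k f_k(x) divided by Σ_j π_j f_j(x).
Component likelihoods at x = 13:
  p_A = 0.00059669
  p_B = 0.0494818
  p_C = 0.0695969
  p_D = 0.108945
Prior × likelihood for each component:
  π_A·p_A = 0.27 × 0.00059669 = 0.000161106
  π_B·p_B = 0.26 × 0.0494818 = 0.0128653
  π_C·p_C = 0.18 × 0.0695969 = 0.0125274
  π_D·p_D = 0.29 × 0.108945 = 0.0315942
Denominator: 0.000161106 + 0.0128653 + 0.0125274 + 0.0315942 = 0.057148
P(Class C | data) ≈ 0.2192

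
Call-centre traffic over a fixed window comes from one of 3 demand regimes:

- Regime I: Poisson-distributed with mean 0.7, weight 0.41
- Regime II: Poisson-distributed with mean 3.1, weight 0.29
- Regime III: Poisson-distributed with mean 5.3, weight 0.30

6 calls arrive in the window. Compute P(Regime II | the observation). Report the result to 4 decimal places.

Posterior ∝ prior × likelihood, so P(k | x) ∝ π_k f_k(x); normalise over all components.
Poisson probabilities:
  L_I = 8.11427e-05
  L_II = 0.0555296
  L_III = 0.15366
Prior × likelihood for each component:
  π_I·L_I = 0.41 × 8.11427e-05 = 3.32685e-05
  π_II·L_II = 0.29 × 0.0555296 = 0.0161036
  π_III·L_III = 0.30 × 0.15366 = 0.0460981
Denominator: 3.32685e-05 + 0.0161036 + 0.0460981 = 0.062235
Responsibility of Regime II: 0.0161036 / 0.062235 ≈ 0.2588

0.2588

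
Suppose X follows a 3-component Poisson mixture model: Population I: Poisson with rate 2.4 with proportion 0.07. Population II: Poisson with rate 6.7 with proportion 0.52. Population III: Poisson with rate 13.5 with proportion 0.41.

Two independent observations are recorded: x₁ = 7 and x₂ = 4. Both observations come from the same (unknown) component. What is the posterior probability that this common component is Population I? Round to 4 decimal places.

The responsibility of component k is π_k f_k(x) divided by Σ_j π_j f_j(x).
Since both observations come from the same component, the likelihood for component k is f_k(x₁)·f_k(x₂).
  p_I = [0.00825546] × [0.125408] = 0.00103531
  p_II = [0.14802] × [0.103351] = 0.015298
  p_III = [0.0222295] × [0.00189735] = 4.21773e-05
Weight by the priors:
  π_I·p_I = 0.07 × 0.00103531 = 7.24714e-05
  π_II·p_II = 0.52 × 0.015298 = 0.00795497
  π_III·p_III = 0.41 × 4.21773e-05 = 1.72927e-05
Sum: 7.24714e-05 + 0.00795497 + 1.72927e-05 = 0.00804473
So the posterior for Population I is 7.24714e-05 / 0.00804473 ≈ 0.0090.

0.0090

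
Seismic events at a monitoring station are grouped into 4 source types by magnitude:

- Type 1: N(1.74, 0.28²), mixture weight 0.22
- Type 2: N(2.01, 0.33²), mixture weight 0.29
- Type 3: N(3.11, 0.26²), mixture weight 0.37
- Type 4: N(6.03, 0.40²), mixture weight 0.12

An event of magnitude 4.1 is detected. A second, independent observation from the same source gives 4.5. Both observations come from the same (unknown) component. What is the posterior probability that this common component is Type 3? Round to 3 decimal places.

Apply Bayes' rule: the posterior for each component is proportional to its prior times its likelihood at x.
Since both observations come from the same component, the likelihood for component k is f_k(x₁)·f_k(x₂).
  L_1 = [(1/(0.28·√(2π)))·exp(−(4.1−1.74)²/(2·0.28²)) = 1.424794·exp(-35.52041) = 5.33869e-16] × [1.13506e-21] = 6.05971e-37
  L_2 = [(1/(0.33·√(2π)))·exp(−(4.1−2.01)²/(2·0.33²)) = 1.208916·exp(-20.05556) = 2.35711e-09] × [5.24035e-13] = 1.23521e-21
  L_3 = [(1/(0.26·√(2π)))·exp(−(4.1−3.11)²/(2·0.26²)) = 1.534393·exp(-7.24926) = 0.00109049] × [9.54054e-07] = 1.04039e-09
  L_4 = [(1/(0.40·√(2π)))·exp(−(4.1−6.03)²/(2·0.40²)) = 0.997356·exp(-11.64031) = 8.78065e-06] × [0.000663514] = 5.82608e-09
Weight by the priors:
  π_1·L_1 = 0.22 × 6.05971e-37 = 1.33314e-37
  π_2·L_2 = 0.29 × 1.23521e-21 = 3.5821e-22
  π_3·L_3 = 0.37 × 1.04039e-09 = 3.84944e-10
  π_4·L_4 = 0.12 × 5.82608e-09 = 6.9913e-10
Normaliser: 1.33314e-37 + 3.5821e-22 + 3.84944e-10 + 6.9913e-10 = 1.08407e-09
Responsibility of Type 3: 3.84944e-10 / 1.08407e-09 ≈ 0.355

0.355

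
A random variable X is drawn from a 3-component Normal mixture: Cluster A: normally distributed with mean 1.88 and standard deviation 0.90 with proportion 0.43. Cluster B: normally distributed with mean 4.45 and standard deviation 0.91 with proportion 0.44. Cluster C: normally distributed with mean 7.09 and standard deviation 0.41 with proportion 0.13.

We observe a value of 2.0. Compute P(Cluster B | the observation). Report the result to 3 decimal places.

0.027

By Bayes' theorem, P(k | x) = P(Z=k) f_k(x) / Σ_j P(Z=j) f_j(x).
Normal densities:
  L_A = (1/(0.90·√(2π)))·exp(−(2.0−1.88)²/(2·0.90²)) = 0.443269·exp(-0.00889) = 0.439346
  L_B = (1/(0.91·√(2π)))·exp(−(2.0−4.45)²/(2·0.91²)) = 0.438398·exp(-3.62426) = 0.0116916
  L_C = (1/(0.41·√(2π)))·exp(−(2.0−7.09)²/(2·0.41²)) = 0.973030·exp(-77.06157) = 3.31674e-34
Unnormalised posteriors:
  P(Z=A)·L_A = 0.43 × 0.439346 = 0.188919
  P(Z=B)·L_B = 0.44 × 0.0116916 = 0.00514429
  P(Z=C)·L_C = 0.13 × 3.31674e-34 = 4.31176e-35
Normaliser: 0.188919 + 0.00514429 + 4.31176e-35 = 0.194063
Responsibility of Cluster B: 0.00514429 / 0.194063 ≈ 0.027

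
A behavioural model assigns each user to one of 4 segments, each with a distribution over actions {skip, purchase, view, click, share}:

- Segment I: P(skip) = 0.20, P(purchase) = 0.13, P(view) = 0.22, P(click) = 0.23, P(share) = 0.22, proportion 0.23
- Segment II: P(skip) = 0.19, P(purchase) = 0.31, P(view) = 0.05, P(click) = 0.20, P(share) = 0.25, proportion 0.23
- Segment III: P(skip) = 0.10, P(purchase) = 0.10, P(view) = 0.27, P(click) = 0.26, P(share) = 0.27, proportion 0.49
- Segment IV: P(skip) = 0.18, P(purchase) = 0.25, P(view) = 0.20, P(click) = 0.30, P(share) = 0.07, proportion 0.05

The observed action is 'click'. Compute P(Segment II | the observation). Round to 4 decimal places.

By Bayes' theorem, P(k | x) = w_k f_k(x) / Σ_j w_j f_j(x).
Categorical probabilities:
  L_I = P(click | comp) = 0.23
  L_II = P(click | comp) = 0.20
  L_III = P(click | comp) = 0.26
  L_IV = P(click | comp) = 0.30
Unnormalised posteriors:
  w_I·L_I = 0.23 × 0.23 = 0.0529
  w_II·L_II = 0.23 × 0.2 = 0.046
  w_III·L_III = 0.49 × 0.26 = 0.1274
  w_IV·L_IV = 0.05 × 0.3 = 0.015
Denominator: 0.0529 + 0.046 + 0.1274 + 0.015 = 0.2413
P(Segment II | the observation) = 0.046 / 0.2413 ≈ 0.1906

0.1906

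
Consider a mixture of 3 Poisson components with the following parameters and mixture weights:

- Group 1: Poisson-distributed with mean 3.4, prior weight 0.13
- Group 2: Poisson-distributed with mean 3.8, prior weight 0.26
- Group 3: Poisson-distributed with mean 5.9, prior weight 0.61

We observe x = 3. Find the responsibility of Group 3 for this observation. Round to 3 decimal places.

0.412

P(component k | x) = P(Z=k)·f_k(x) / marginal(x), where marginal(x) = Σ_j P(Z=j)·f_j(x).
Evaluate each component's likelihood at the observed value:
  p_1 = 0.218617
  p_2 = 0.204588
  p_3 = 0.0937707
Unnormalised posteriors:
  P(Z=1)·p_1 = 0.13 × 0.218617 = 0.0284202
  P(Z=2)·p_2 = 0.26 × 0.204588 = 0.0531929
  P(Z=3)·p_3 = 0.61 × 0.0937707 = 0.0572002
Marginal: 0.0284202 + 0.0531929 + 0.0572002 = 0.138813
Responsibility of Group 3: 0.0572002 / 0.138813 ≈ 0.412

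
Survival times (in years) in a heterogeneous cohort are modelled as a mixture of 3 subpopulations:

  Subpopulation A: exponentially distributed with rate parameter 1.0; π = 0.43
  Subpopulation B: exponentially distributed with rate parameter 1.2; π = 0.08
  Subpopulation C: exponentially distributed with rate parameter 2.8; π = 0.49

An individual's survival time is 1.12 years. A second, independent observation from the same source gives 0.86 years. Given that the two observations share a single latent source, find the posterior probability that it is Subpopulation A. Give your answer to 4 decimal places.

By Bayes' theorem, P(k | x) = P(Z=k) f_k(x) / Σ_j P(Z=j) f_j(x).
Since both observations come from the same component, the likelihood for component k is f_k(x₁)·f_k(x₂).
  f_A = [0.32628] × [0.423162] = 0.138069
  f_B = [0.31296] × [0.427552] = 0.133807
  f_C = [0.121678] × [0.251986] = 0.0306611
Prior × likelihood for each component:
  P(Z=A)·f_A = 0.43 × 0.138069 = 0.0593698
  P(Z=B)·f_B = 0.08 × 0.133807 = 0.0107046
  P(Z=C)·f_C = 0.49 × 0.0306611 = 0.0150239
Denominator: 0.0593698 + 0.0107046 + 0.0150239 = 0.0850983
Responsibility of Subpopulation A: 0.0593698 / 0.0850983 ≈ 0.6977

0.6977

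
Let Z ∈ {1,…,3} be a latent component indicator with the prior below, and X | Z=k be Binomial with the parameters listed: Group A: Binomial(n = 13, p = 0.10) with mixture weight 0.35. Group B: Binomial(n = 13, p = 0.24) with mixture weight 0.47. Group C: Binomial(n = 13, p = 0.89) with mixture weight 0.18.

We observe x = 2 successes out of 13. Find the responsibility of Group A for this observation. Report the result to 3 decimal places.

Posterior ∝ prior × likelihood, so P(k | x) ∝ π_k f_k(x); normalise over all components.
Binomial probabilities:
  L_A = C(13,2)·0.10^2·0.90^11 = 78·0.01·0.313811 = 0.244772
  L_B = C(13,2)·0.24^2·0.76^11 = 78·0.0576·0.0488596 = 0.219516
  L_C = C(13,2)·0.89^2·0.11^11 = 78·0.7921·2.85312e-11 = 1.76276e-09
Prior × likelihood for each component:
  π_A·L_A = 0.35 × 0.244772 = 0.0856703
  π_B·L_B = 0.47 × 0.219516 = 0.103173
  π_C·L_C = 0.18 × 1.76276e-09 = 3.17298e-10
Denominator: 0.0856703 + 0.103173 + 3.17298e-10 = 0.188843
P(Group A | x) ≈ 0.454

0.454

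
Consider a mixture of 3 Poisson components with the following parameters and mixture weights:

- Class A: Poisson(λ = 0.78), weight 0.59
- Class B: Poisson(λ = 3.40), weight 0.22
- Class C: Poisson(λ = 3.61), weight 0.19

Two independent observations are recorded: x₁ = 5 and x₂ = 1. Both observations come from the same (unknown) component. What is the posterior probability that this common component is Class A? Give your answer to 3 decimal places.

The responsibility of component k is π_k f_k(x) divided by Σ_j π_j f_j(x).
Since both observations come from the same component, the likelihood for component k is f_k(x₁)·f_k(x₂).
  p_A = [e^(−0.78)·0.78^5/5! = 0.00110292] × [0.357557] = 0.000394355
  p_B = [e^(−3.40)·3.40^5/5! = 0.126361] × [0.113469] = 0.014338
  p_C = [e^(−3.61)·3.61^5/5! = 0.138214] × [0.0976572] = 0.0134976
Weight by the priors:
  π_A·p_A = 0.59 × 0.000394355 = 0.000232669
  π_B·p_B = 0.22 × 0.014338 = 0.00315437
  π_C·p_C = 0.19 × 0.0134976 = 0.00256454
Marginal: 0.000232669 + 0.00315437 + 0.00256454 = 0.00595158
Responsibility of Class A: 0.000232669 / 0.00595158 ≈ 0.039

0.039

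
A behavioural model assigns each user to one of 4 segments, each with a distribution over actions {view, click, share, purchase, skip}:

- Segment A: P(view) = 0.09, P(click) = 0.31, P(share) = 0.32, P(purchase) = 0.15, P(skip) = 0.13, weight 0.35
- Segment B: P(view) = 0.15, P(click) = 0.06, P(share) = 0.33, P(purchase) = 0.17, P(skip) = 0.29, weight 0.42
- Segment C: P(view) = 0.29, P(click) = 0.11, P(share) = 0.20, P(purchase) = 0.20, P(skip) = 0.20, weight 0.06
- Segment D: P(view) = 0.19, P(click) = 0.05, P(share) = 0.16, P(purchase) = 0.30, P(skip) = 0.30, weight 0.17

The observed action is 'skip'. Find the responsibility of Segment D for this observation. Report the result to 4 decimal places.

0.2215

P(component k | x) = P(Z=k)·f_k(x) / marginal(x), where marginal(x) = Σ_j P(Z=j)·f_j(x).
Categorical probabilities:
  f_A = P(skip | comp) = 0.13
  f_B = P(skip | comp) = 0.29
  f_C = P(skip | comp) = 0.20
  f_D = P(skip | comp) = 0.30
Prior × likelihood for each component:
  P(Z=A)·f_A = 0.35 × 0.13 = 0.0455
  P(Z=B)·f_B = 0.42 × 0.29 = 0.1218
  P(Z=C)·f_C = 0.06 × 0.2 = 0.012
  P(Z=D)·f_D = 0.17 × 0.3 = 0.051
Evidence: 0.0455 + 0.1218 + 0.012 + 0.051 = 0.2303
Responsibility of Segment D: 0.051 / 0.2303 ≈ 0.2215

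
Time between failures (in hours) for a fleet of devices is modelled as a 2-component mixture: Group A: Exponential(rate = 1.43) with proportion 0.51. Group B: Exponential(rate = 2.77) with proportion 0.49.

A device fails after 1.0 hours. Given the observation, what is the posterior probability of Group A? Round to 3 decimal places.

P(component k | x) = w_k·f_k(x) / marginal(x), where marginal(x) = Σ_j w_j·f_j(x).
Component likelihoods at x = 1.0 hours:
  p_A = 0.342212
  p_B = 0.173574
Weight by the priors:
  w_A·p_A = 0.51 × 0.342212 = 0.174528
  w_B·p_B = 0.49 × 0.173574 = 0.0850511
Normaliser: 0.174528 + 0.0850511 = 0.259579
P(Group A | x) ≈ 0.672

0.672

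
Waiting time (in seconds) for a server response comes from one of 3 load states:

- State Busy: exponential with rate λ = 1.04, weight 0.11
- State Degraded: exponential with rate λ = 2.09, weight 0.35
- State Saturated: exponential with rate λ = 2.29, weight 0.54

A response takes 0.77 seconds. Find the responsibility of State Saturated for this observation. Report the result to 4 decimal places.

0.5175

Posterior ∝ prior × likelihood, so P(k | x) ∝ P(Z=k) f_k(x); normalise over all components.
Component likelihoods at x = 0.77 seconds:
  L_Busy = 1.04·e^(−1.04·0.77) = 1.04·e^(−0.8008) = 0.466928
  L_Degraded = 2.09·e^(−2.09·0.77) = 2.09·e^(−1.6093) = 0.418058
  L_Saturated = 2.29·e^(−2.29·0.77) = 2.29·e^(−1.7633) = 0.392685
Weight by the priors:
  P(Z=Busy)·L_Busy = 0.11 × 0.466928 = 0.0513621
  P(Z=Degraded)·L_Degraded = 0.35 × 0.418058 = 0.14632
  P(Z=Saturated)·L_Saturated = 0.54 × 0.392685 = 0.21205
Marginal: 0.0513621 + 0.14632 + 0.21205 = 0.409732
Responsibility of State Saturated: 0.21205 / 0.409732 ≈ 0.5175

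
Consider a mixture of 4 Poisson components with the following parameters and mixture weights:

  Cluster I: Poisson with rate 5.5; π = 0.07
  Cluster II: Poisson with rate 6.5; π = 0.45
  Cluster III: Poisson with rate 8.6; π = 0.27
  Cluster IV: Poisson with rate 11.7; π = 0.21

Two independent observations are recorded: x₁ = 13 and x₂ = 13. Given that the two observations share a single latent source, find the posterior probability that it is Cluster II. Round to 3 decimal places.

By Bayes' theorem, P(k | x) = w_k f_k(x) / Σ_j w_j f_j(x).
Since both observations come from the same component, the likelihood for component k is f_k(x₁)·f_k(x₂).
  p_I = [0.00276576] × [0.00276576] = 7.64945e-06
  p_II = [0.00892646] × [0.00892646] = 7.96817e-05
  p_III = [0.0416166] × [0.0416166] = 0.00173194
  p_IV = [0.102539] × [0.102539] = 0.0105143
Weight by the priors:
  w_I·p_I = 0.07 × 7.64945e-06 = 5.35461e-07
  w_II·p_II = 0.45 × 7.96817e-05 = 3.58567e-05
  w_III·p_III = 0.27 × 0.00173194 = 0.000467625
  w_IV·p_IV = 0.21 × 0.0105143 = 0.00220801
Evidence: 5.35461e-07 + 3.58567e-05 + 0.000467625 + 0.00220801 = 0.00271202
So the posterior for Cluster II is 3.58567e-05 / 0.00271202 ≈ 0.013.

0.013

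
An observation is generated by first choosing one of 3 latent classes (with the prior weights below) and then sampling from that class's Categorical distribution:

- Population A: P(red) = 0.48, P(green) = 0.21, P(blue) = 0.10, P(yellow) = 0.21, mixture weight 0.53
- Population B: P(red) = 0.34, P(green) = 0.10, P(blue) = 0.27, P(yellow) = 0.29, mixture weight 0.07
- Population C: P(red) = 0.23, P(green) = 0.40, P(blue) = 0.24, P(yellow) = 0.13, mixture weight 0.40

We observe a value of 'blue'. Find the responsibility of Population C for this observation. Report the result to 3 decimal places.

0.572

By Bayes' theorem, P(k | x) = w_k f_k(x) / Σ_j w_j f_j(x).
Evaluate each component's likelihood at the observed value:
  L_A = P(blue | comp) = 0.10
  L_B = P(blue | comp) = 0.27
  L_C = P(blue | comp) = 0.24
Weight by the priors:
  w_A·L_A = 0.53 × 0.1 = 0.053
  w_B·L_B = 0.07 × 0.27 = 0.0189
  w_C·L_C = 0.40 × 0.24 = 0.096
Denominator: 0.053 + 0.0189 + 0.096 = 0.1679
Responsibility of Population C: 0.096 / 0.1679 ≈ 0.572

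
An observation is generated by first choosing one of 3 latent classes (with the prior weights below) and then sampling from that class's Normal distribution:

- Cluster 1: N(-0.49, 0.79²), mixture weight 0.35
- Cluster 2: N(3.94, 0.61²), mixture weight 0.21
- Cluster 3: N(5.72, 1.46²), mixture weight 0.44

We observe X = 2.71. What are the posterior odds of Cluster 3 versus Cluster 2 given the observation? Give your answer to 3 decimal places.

0.798

Since P(k|x) ∝ π_k f_k(x), the posterior odds are π_i f_i(x) / (π_j f_j(x)).
Evaluate each component's likelihood at the observed value:
  f_1 = (1/(0.79·√(2π)))·exp(−(2.71−-0.49)²/(2·0.79²)) = 0.504990·exp(-8.20381) = 0.000138169
  f_2 = (1/(0.61·√(2π)))·exp(−(2.71−3.94)²/(2·0.61²)) = 0.654004·exp(-2.03292) = 0.0856434
  f_3 = (1/(1.46·√(2π)))·exp(−(2.71−5.72)²/(2·1.46²)) = 0.273248·exp(-2.12519) = 0.0326287
Odds = (0.44/0.21) × (0.0326287/0.0856434) = 2.09524 × 0.380984 ≈ 0.798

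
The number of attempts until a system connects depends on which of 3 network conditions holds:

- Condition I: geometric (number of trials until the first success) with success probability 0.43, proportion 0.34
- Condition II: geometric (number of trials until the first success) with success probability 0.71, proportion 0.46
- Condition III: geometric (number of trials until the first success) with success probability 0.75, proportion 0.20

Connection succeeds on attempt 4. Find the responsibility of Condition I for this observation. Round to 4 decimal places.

Posterior ∝ prior × likelihood, so P(k | x) ∝ π_k f_k(x); normalise over all components.
Evaluate each component's likelihood at the observed value:
  f_I = 0.43·(1−0.43)^3 = 0.43·0.185193 = 0.079633
  f_II = 0.71·(1−0.71)^3 = 0.71·0.024389 = 0.0173162
  f_III = 0.75·(1−0.75)^3 = 0.75·0.015625 = 0.0117188
Weight by the priors:
  π_I·f_I = 0.34 × 0.079633 = 0.0270752
  π_II·f_II = 0.46 × 0.0173162 = 0.00796545
  π_III·f_III = 0.20 × 0.0117188 = 0.00234375
Denominator: 0.0270752 + 0.00796545 + 0.00234375 = 0.0373844
P(Condition I | x) ≈ 0.7242

0.7242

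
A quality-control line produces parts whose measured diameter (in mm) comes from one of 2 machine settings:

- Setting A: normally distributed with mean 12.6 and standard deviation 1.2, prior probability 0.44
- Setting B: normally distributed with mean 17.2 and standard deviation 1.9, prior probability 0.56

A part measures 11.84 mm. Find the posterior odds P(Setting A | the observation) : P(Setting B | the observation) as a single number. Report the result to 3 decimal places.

54.434

Posterior odds = (π_i f_i(x)) / (π_j f_j(x)); the normalising sum cancels.
Component likelihoods at x = 11.84 mm:
  L_A = 0.272037
  L_B = 0.00392668
0.119696 / 0.00219894 ≈ 54.434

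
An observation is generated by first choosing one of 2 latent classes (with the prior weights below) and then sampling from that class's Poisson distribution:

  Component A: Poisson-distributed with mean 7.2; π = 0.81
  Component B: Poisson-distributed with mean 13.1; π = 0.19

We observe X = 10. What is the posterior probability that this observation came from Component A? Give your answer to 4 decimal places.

0.7965

Posterior ∝ prior × likelihood, so P(k | x) ∝ π_k f_k(x); normalise over all components.
Component likelihoods at x = 10:
  f_A = e^(−7.2)·7.2^10/10! = 0.0770268
  f_B = e^(−13.1)·13.1^10/10! = 0.0838865
Prior × likelihood for each component:
  π_A·f_A = 0.81 × 0.0770268 = 0.0623917
  π_B·f_B = 0.19 × 0.0838865 = 0.0159384
Denominator: 0.0623917 + 0.0159384 = 0.0783301
Responsibility of Component A: 0.0623917 / 0.0783301 ≈ 0.7965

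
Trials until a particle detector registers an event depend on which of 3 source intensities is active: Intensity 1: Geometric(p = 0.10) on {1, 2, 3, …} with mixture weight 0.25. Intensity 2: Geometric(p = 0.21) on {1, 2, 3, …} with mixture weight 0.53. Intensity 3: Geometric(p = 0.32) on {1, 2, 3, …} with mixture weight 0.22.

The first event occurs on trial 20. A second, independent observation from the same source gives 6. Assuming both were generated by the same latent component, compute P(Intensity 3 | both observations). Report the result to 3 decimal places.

0.008

P(component k | x) = w_k·f_k(x) / marginal(x), where marginal(x) = Σ_j w_j·f_j(x).
Since both observations come from the same component, the likelihood for component k is f_k(x₁)·f_k(x₂).
  p_1 = [0.0135085] × [0.059049] = 0.000797664
  p_2 = [0.00238305] × [0.0646182] = 0.000153989
  p_3 = [0.00021029] × [0.0465259] = 9.78394e-06
Multiply by the mixture weights:
  w_1·p_1 = 0.25 × 0.000797664 = 0.000199416
  w_2·p_2 = 0.53 × 0.000153989 = 8.1614e-05
  w_3·p_3 = 0.22 × 9.78394e-06 = 2.15247e-06
Denominator: 0.000199416 + 8.1614e-05 + 2.15247e-06 = 0.000283183
Responsibility of Intensity 3: 2.15247e-06 / 0.000283183 ≈ 0.008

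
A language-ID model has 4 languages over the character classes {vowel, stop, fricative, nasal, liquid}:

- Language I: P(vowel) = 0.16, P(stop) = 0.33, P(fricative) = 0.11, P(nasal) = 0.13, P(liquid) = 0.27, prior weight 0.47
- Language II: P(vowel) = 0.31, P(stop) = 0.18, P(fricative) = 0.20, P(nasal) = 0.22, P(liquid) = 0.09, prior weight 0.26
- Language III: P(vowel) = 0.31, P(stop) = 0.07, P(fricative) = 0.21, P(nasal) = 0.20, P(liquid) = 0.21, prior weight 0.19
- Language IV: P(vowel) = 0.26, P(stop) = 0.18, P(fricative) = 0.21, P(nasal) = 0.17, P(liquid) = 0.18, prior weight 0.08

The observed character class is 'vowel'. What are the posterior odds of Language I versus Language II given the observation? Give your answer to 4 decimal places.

Since P(k|x) ∝ π_k f_k(x), the posterior odds are π_i f_i(x) / (π_j f_j(x)).
Evaluate each component's likelihood at the observed value:
  L_I = P(vowel | comp) = 0.16
  L_II = P(vowel | comp) = 0.31
  L_III = P(vowel | comp) = 0.31
  L_IV = P(vowel | comp) = 0.26
Posterior odds = (π_I·L_I) / (π_II·L_II) = (0.47·0.16) / (0.26·0.31) = 0.0752 / 0.0806 ≈ 0.9330

0.9330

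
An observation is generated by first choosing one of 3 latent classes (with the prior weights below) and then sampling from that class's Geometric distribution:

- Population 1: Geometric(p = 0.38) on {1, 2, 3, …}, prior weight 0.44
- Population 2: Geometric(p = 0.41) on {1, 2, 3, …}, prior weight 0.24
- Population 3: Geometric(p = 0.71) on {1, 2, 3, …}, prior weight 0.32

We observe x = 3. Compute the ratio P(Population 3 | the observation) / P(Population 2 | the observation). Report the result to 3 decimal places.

Only the two components matter; the odds are (π_i f_i(x)) / (π_j f_j(x)).
Geometric probabilities:
  p_1 = 0.38·(1−0.38)^2 = 0.38·0.3844 = 0.146072
  p_2 = 0.41·(1−0.41)^2 = 0.41·0.3481 = 0.142721
  p_3 = 0.71·(1−0.71)^2 = 0.71·0.0841 = 0.059711
Posterior odds = (π_3·p_3) / (π_2·p_2) = (0.32·0.059711) / (0.24·0.142721) = 0.0191075 / 0.034253 ≈ 0.558

0.558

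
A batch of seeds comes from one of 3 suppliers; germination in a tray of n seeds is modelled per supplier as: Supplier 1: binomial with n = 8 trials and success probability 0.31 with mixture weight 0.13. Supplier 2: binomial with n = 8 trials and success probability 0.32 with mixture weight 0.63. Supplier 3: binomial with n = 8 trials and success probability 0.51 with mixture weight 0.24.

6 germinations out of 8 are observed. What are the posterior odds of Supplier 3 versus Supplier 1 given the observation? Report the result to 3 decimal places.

The posterior odds equal the prior odds times the likelihood ratio: (π_i/π_j)·(f_i(x)/f_j(x)).
Component likelihoods at x = 6 germinations out of 8:
  f_1 = C(8,6)·0.31^6·0.69^2 = 28·0.000887504·0.4761 = 0.0118311
  f_2 = C(8,6)·0.32^6·0.68^2 = 28·0.00107374·0.4624 = 0.013902
  f_3 = C(8,6)·0.51^6·0.49^2 = 28·0.0175963·0.2401 = 0.118296
Posterior odds = (π_3·f_3) / (π_1·f_1) = (0.24·0.118296) / (0.13·0.0118311) = 0.0283911 / 0.00153805 ≈ 18.459

18.459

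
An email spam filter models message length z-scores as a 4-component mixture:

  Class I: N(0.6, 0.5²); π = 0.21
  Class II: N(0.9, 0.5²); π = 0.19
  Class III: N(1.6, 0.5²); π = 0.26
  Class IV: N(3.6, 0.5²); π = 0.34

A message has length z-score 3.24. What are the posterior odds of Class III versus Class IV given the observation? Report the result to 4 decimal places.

Only the two components matter; the odds are (w_i f_i(x)) / (w_j f_j(x)).
Normal densities:
  f_I = 7.05054e-07
  f_II = 1.39925e-05
  f_III = 0.00367945
  f_IV = 0.615703
0.000956658 / 0.209339 ≈ 0.0046

0.0046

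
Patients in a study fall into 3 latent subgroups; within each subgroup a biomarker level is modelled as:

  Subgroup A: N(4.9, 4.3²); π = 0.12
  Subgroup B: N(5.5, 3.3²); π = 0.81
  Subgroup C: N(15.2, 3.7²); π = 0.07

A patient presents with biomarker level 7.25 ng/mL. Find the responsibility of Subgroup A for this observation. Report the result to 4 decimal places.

Apply Bayes' rule: the posterior for each component is proportional to its prior times its likelihood at x.
Evaluate each component's likelihood at the observed value:
  L_A = (1/(4.3·√(2π)))·exp(−(7.25−4.9)²/(2·4.3²)) = 0.092777·exp(-0.14934) = 0.0799071
  L_B = (1/(3.3·√(2π)))·exp(−(7.25−5.5)²/(2·3.3²)) = 0.120892·exp(-0.14061) = 0.105034
  L_C = (1/(3.7·√(2π)))·exp(−(7.25−15.2)²/(2·3.7²)) = 0.107822·exp(-2.30835) = 0.0107203
Multiply by the mixture weights:
  π_A·L_A = 0.12 × 0.0799071 = 0.00958885
  π_B·L_B = 0.81 × 0.105034 = 0.0850775
  π_C·L_C = 0.07 × 0.0107203 = 0.00075042
Denominator: 0.00958885 + 0.0850775 + 0.00075042 = 0.0954168
So the posterior for Subgroup A is 0.00958885 / 0.0954168 ≈ 0.1005.

0.1005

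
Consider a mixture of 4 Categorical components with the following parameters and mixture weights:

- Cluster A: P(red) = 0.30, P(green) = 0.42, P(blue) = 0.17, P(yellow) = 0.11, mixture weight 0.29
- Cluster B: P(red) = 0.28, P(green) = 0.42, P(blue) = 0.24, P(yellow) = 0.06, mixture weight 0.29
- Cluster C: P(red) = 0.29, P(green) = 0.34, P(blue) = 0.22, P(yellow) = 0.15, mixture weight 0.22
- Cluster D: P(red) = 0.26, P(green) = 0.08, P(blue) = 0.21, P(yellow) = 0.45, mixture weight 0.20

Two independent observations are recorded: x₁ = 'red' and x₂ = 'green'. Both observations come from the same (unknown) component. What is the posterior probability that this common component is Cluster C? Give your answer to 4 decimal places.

0.2248

Apply Bayes' rule: the posterior for each component is proportional to its prior times its likelihood at x.
Since both observations come from the same component, the likelihood for component k is f_k(x₁)·f_k(x₂).
  p_A = [P(red | comp) = 0.30] × [0.42] = 0.126
  p_B = [P(red | comp) = 0.28] × [0.42] = 0.1176
  p_C = [P(red | comp) = 0.29] × [0.34] = 0.0986
  p_D = [P(red | comp) = 0.26] × [0.08] = 0.0208
Multiply by the mixture weights:
  π_A·p_A = 0.29 × 0.126 = 0.03654
  π_B·p_B = 0.29 × 0.1176 = 0.034104
  π_C·p_C = 0.22 × 0.0986 = 0.021692
  π_D·p_D = 0.20 × 0.0208 = 0.00416
Marginal: 0.03654 + 0.034104 + 0.021692 + 0.00416 = 0.096496
P(Cluster C | x) ≈ 0.2248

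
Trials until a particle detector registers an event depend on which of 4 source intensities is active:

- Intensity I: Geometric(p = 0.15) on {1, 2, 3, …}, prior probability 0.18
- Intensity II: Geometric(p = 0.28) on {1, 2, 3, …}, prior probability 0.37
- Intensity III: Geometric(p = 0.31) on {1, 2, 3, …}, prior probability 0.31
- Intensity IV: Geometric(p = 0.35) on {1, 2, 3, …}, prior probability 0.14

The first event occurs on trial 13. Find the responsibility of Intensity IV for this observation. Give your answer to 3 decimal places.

0.038

Apply Bayes' rule: the posterior for each component is proportional to its prior times its likelihood at x.
Geometric probabilities:
  p_I = 0.0213363
  p_II = 0.00543435
  p_III = 0.00361036
  p_IV = 0.0019908
Prior × likelihood for each component:
  P(Z=I)·p_I = 0.18 × 0.0213363 = 0.00384053
  P(Z=II)·p_II = 0.37 × 0.00543435 = 0.00201071
  P(Z=III)·p_III = 0.31 × 0.00361036 = 0.00111921
  P(Z=IV)·p_IV = 0.14 × 0.0019908 = 0.000278712
Normaliser: 0.00384053 + 0.00201071 + 0.00111921 + 0.000278712 = 0.00724916
P(Intensity IV | the observation) = 0.000278712 / 0.00724916 ≈ 0.038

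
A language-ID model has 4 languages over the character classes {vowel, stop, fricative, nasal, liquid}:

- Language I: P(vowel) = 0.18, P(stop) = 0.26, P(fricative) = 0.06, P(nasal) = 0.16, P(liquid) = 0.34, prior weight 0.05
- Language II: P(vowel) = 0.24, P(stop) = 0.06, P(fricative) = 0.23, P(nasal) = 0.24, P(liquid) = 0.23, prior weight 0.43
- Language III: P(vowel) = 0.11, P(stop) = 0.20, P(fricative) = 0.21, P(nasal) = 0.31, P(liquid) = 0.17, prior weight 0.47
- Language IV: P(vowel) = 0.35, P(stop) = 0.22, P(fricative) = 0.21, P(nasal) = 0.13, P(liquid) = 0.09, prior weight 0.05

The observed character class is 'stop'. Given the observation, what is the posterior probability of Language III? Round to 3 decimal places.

0.654

Posterior ∝ prior × likelihood, so P(k | x) ∝ π_k f_k(x); normalise over all components.
Component likelihoods at x = 'stop':
  p_I = 0.26
  p_II = 0.06
  p_III = 0.2
  p_IV = 0.22
Weight by the priors:
  π_I·p_I = 0.05 × 0.26 = 0.013
  π_II·p_II = 0.43 × 0.06 = 0.0258
  π_III·p_III = 0.47 × 0.2 = 0.094
  π_IV·p_IV = 0.05 × 0.22 = 0.011
Marginal: 0.013 + 0.0258 + 0.094 + 0.011 = 0.1438
P(Language III | 'stop') = 0.094 / 0.1438 ≈ 0.654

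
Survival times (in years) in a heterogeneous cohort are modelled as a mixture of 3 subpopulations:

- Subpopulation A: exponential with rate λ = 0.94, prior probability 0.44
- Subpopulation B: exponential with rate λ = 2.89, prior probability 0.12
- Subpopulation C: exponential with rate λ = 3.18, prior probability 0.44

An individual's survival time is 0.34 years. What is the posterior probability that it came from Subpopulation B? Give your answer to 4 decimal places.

0.1435

Apply Bayes' rule: the posterior for each component is proportional to its prior times its likelihood at x.
Evaluate each component's likelihood at the observed value:
  f_A = 0.94·e^(−0.94·0.34) = 0.94·e^(−0.3196) = 0.682853
  f_B = 2.89·e^(−2.89·0.34) = 2.89·e^(−0.9826) = 1.08183
  f_C = 3.18·e^(−3.18·0.34) = 3.18·e^(−1.0812) = 1.07862
Prior × likelihood for each component:
  P(Z=A)·f_A = 0.44 × 0.682853 = 0.300455
  P(Z=B)·f_B = 0.12 × 1.08183 = 0.12982
  P(Z=C)·f_C = 0.44 × 1.07862 = 0.474592
Evidence: 0.300455 + 0.12982 + 0.474592 = 0.904868
P(Subpopulation B | x) = 0.12982 / 0.904868 ≈ 0.1435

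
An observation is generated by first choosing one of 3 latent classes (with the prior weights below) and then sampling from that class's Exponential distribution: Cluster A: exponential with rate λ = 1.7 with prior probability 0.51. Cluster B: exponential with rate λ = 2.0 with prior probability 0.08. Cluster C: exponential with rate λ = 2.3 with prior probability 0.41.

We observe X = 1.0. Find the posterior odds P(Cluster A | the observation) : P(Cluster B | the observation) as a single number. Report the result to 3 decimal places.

The posterior odds equal the prior odds times the likelihood ratio: (w_i/w_j)·(f_i(x)/f_j(x)).
Exponential densities:
  f_A = 1.7·e^(−1.7·1.0) = 1.7·e^(−1.7000) = 0.310562
  f_B = 2.0·e^(−2.0·1.0) = 2.0·e^(−2.0000) = 0.270671
  f_C = 2.3·e^(−2.3·1.0) = 2.3·e^(−2.3000) = 0.230595
Posterior odds = (w_A·f_A) / (w_B·f_B) = (0.51·0.310562) / (0.08·0.270671) = 0.158387 / 0.0216536 ≈ 7.315

7.315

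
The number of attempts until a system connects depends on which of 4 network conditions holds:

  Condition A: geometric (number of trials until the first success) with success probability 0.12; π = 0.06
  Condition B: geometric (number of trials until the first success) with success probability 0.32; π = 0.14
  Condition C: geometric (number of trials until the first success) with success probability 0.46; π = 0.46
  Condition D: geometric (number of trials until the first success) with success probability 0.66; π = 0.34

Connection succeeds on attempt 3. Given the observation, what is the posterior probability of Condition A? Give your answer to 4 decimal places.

The responsibility of component k is P(Z=k) f_k(x) divided by Σ_j P(Z=j) f_j(x).
Geometric probabilities:
  f_A = 0.12·(1−0.12)^2 = 0.12·0.7744 = 0.092928
  f_B = 0.32·(1−0.32)^2 = 0.32·0.4624 = 0.147968
  f_C = 0.46·(1−0.46)^2 = 0.46·0.2916 = 0.134136
  f_D = 0.66·(1−0.66)^2 = 0.66·0.1156 = 0.076296
Weight by the priors:
  P(Z=A)·f_A = 0.06 × 0.092928 = 0.00557568
  P(Z=B)·f_B = 0.14 × 0.147968 = 0.0207155
  P(Z=C)·f_C = 0.46 × 0.134136 = 0.0617026
  P(Z=D)·f_D = 0.34 × 0.076296 = 0.0259406
Evidence: 0.00557568 + 0.0207155 + 0.0617026 + 0.0259406 = 0.113934
P(Condition A | data) ≈ 0.0489

0.0489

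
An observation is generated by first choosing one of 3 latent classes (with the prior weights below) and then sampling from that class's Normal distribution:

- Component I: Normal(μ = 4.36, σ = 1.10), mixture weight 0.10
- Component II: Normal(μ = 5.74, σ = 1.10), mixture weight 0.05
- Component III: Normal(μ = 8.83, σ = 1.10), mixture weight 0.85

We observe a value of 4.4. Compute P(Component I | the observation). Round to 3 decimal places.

By Bayes' theorem, P(k | x) = w_k f_k(x) / Σ_j w_j f_j(x).
Component likelihoods at x = 4.4:
  L_I = (1/(1.10·√(2π)))·exp(−(4.4−4.36)²/(2·1.10²)) = 0.362675·exp(-0.00066) = 0.362435
  L_II = (1/(1.10·√(2π)))·exp(−(4.4−5.74)²/(2·1.10²)) = 0.362675·exp(-0.74198) = 0.172694
  L_III = (1/(1.10·√(2π)))·exp(−(4.4−8.83)²/(2·1.10²)) = 0.362675·exp(-8.10946) = 0.000109049
Unnormalised posteriors:
  w_I·L_I = 0.10 × 0.362435 = 0.0362435
  w_II·L_II = 0.05 × 0.172694 = 0.00863472
  w_III·L_III = 0.85 × 0.000109049 = 9.26918e-05
Marginal: 0.0362435 + 0.00863472 + 9.26918e-05 = 0.0449709
Responsibility of Component I: 0.0362435 / 0.0449709 ≈ 0.806

0.806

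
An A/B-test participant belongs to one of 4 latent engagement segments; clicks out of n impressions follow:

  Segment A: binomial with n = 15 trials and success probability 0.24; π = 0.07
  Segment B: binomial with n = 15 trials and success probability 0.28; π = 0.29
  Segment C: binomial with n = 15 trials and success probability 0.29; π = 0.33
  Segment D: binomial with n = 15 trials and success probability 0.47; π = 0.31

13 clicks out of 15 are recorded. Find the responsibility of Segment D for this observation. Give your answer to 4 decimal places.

Apply Bayes' rule: the posterior for each component is proportional to its prior times its likelihood at x.
Component likelihoods at x = 13 clicks out of 15:
  L_A = 5.31573e-07
  L_B = 3.53923e-06
  L_C = 5.431e-06
  L_D = 0.00161069
Multiply by the mixture weights:
  w_A·L_A = 0.07 × 5.31573e-07 = 3.72101e-08
  w_B·L_B = 0.29 × 3.53923e-06 = 1.02638e-06
  w_C·L_C = 0.33 × 5.431e-06 = 1.79223e-06
  w_D·L_D = 0.31 × 0.00161069 = 0.000499315
Marginal: 3.72101e-08 + 1.02638e-06 + 1.79223e-06 + 0.000499315 = 0.000502171
Responsibility of Segment D: 0.000499315 / 0.000502171 ≈ 0.9943

0.9943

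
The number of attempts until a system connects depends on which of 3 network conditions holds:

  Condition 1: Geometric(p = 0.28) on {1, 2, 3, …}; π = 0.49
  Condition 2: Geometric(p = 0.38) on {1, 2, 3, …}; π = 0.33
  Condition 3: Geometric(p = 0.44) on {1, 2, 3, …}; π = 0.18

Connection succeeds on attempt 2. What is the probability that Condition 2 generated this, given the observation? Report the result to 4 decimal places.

0.3520

P(component k | x) = π_k·f_k(x) / marginal(x), where marginal(x) = Σ_j π_j·f_j(x).
Component likelihoods at x = 2:
  p_1 = 0.28·(1−0.28)^1 = 0.28·0.72 = 0.2016
  p_2 = 0.38·(1−0.38)^1 = 0.38·0.62 = 0.2356
  p_3 = 0.44·(1−0.44)^1 = 0.44·0.56 = 0.2464
Prior × likelihood for each component:
  π_1·p_1 = 0.49 × 0.2016 = 0.098784
  π_2·p_2 = 0.33 × 0.2356 = 0.077748
  π_3·p_3 = 0.18 × 0.2464 = 0.044352
Denominator: 0.098784 + 0.077748 + 0.044352 = 0.220884
Responsibility of Condition 2: 0.077748 / 0.220884 ≈ 0.3520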